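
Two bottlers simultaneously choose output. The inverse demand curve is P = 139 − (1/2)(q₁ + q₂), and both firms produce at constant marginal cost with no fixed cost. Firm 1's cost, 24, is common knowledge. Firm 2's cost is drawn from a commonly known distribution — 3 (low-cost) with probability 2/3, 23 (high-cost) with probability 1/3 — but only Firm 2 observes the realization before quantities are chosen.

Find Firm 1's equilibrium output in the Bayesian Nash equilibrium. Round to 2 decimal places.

Firm 2 with cost c maximizes (139 − (1/2)(q₁+q₂) − c)·q₂, giving q₂(c) = (139 − c − (1/2)q₁).
E[c₂] = 2/3·3 + 1/3·23 = 9.66667
Firm 1's FOC against E[q₂] yields q₁ = (139 − 2·24 + E[c₂])/(3/2) = (139 − 48 + 9.66667)/(3/2) = 67.1111.

67.11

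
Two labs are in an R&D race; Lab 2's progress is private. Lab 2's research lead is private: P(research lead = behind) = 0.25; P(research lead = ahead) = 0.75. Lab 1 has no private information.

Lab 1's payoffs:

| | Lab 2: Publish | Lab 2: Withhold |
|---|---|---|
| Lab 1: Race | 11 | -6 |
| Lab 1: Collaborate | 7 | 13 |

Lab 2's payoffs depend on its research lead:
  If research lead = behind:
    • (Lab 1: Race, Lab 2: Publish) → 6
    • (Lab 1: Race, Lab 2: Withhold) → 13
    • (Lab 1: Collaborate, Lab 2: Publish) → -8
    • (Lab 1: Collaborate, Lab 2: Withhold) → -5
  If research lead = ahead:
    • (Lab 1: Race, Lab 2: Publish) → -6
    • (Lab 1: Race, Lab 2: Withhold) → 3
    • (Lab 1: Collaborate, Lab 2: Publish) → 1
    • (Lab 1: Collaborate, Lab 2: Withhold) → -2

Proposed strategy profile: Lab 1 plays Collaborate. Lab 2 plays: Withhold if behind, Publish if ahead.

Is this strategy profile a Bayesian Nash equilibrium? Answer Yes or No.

A profile is a BNE iff every type of every player is best-responding given beliefs about the other side.
Lab 1 plays Collaborate: E[Collaborate] = 0.25·(13) + 0.75·(7) = 8.5; E[Race] = 6.75. Best-responding. ✓
Lab 2 (research lead behind), facing Collaborate: Publish gives -8, Withhold gives -5. Proposed Withhold is best. ✓
Lab 2 (research lead ahead), facing Collaborate: Publish gives 1, Withhold gives -2. Proposed Publish is best. ✓

Yes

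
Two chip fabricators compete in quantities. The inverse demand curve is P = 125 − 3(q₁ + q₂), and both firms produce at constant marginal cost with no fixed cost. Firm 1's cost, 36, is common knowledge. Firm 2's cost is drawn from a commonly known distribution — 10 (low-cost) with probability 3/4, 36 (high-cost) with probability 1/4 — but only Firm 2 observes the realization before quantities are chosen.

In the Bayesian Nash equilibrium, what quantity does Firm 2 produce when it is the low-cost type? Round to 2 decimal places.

Type-c best response for Firm 2: q₂(c) = (125 − c)/6 − q₁/2.
Firm 1 maximizes expected profit; its first-order condition is 125 − 6q₁ − 3E[q₂] − 36 = 0.
Substituting E[q₂] and solving: E[c₂] = 16.5, so q₁ = (125 − 2·36 + 16.5)/9 = 7.72222.
q₂(low-cost) = (125 − 10 − 3·7.72222)/6 = 15.3056.

15.31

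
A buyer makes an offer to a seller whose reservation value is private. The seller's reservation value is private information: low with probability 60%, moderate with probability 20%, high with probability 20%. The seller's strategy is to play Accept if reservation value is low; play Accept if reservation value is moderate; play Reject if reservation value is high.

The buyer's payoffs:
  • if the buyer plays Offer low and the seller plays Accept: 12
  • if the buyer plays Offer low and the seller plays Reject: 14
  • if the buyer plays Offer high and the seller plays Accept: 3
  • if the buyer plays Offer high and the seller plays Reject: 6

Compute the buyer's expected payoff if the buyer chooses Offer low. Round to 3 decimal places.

E[Offer low] = 0.6·12 + 0.2·12 + 0.2·14 = 7.2 + 2.4 + 2.8 = 12.4

12.400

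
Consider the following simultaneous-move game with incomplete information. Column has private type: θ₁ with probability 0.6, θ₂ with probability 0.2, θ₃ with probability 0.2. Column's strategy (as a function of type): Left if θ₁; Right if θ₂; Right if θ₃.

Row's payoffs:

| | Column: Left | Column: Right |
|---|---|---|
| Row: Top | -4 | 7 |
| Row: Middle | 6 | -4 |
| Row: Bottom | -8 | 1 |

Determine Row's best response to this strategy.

E[Top] = 0.6·(-4) + 0.2·(7) + 0.2·(7) = 0.4
E[Middle] = 0.6·(6) + 0.2·(-4) + 0.2·(-4) = 2
E[Bottom] = 0.6·(-8) + 0.2·(1) + 0.2·(1) = -4.4
Best response: Middle (2 is the largest).

Middle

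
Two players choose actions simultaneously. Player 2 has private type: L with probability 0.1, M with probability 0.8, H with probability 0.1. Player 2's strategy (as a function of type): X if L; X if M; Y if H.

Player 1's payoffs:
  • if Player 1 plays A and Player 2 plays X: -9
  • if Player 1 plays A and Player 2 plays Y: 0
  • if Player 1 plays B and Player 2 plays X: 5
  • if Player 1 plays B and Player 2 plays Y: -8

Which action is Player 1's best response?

B

Compute Player 1's expected payoff for each action, taking the expectation over Player 2's type.
E[A] = 0.1·(-9) + 0.8·(-9) + 0.1·(0) = -8.1
E[B] = 0.1·(5) + 0.8·(5) + 0.1·(-8) = 3.7
Best response: B (3.7 is the largest).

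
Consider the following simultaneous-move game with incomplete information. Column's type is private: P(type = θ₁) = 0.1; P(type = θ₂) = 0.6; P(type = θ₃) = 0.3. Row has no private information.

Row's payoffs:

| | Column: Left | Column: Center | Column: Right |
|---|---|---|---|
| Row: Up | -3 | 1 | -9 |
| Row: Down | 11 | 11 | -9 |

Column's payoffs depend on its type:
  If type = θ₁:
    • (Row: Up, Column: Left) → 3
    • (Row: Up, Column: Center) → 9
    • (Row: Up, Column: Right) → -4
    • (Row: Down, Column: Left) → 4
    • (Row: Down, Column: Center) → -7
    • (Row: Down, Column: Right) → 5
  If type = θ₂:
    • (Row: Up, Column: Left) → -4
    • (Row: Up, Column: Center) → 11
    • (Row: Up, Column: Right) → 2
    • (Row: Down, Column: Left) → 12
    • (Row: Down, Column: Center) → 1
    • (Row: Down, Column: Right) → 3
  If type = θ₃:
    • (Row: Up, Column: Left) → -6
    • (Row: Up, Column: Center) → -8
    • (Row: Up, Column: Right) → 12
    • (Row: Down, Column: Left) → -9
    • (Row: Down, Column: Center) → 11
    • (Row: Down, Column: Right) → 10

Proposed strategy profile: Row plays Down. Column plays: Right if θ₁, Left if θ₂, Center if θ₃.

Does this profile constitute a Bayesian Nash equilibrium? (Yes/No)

A profile is a BNE iff every type of every player is best-responding given beliefs about the other side.
Row plays Down: E[Down] = 0.1·(-9) + 0.6·(11) + 0.3·(11) = 9; E[Up] = -2.4. Best-responding. ✓
Column (type θ₁), facing Down: Left gives 4, Center gives -7, Right gives 5. Proposed Right is best. ✓
Column (type θ₂), facing Down: Left gives 12, Center gives 1, Right gives 3. Proposed Left is best. ✓
Column (type θ₃), facing Down: Left gives -9, Center gives 11, Right gives 10. Proposed Center is best. ✓

Yes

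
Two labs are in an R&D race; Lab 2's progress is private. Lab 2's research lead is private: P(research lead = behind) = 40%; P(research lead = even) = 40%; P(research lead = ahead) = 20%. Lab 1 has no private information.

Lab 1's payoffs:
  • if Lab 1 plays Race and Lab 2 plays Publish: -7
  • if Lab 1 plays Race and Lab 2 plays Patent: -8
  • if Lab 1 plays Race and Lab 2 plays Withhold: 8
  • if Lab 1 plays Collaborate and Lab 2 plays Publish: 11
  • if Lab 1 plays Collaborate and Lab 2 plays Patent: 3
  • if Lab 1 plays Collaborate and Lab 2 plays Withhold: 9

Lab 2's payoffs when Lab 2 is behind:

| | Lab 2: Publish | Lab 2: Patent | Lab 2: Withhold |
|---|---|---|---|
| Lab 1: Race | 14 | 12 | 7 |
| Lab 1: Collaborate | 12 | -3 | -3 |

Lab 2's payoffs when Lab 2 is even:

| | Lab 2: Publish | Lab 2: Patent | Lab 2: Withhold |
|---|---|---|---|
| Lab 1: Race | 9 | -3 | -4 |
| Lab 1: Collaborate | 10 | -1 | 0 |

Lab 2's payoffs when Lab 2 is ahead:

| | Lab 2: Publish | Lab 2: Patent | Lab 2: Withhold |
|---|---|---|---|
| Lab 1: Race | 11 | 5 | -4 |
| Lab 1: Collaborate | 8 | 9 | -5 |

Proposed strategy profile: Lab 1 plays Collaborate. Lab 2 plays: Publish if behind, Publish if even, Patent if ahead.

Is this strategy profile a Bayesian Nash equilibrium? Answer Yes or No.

Yes

Lab 1 plays Collaborate: E[Collaborate] = 0.4·(11) + 0.4·(11) + 0.2·(3) = 9.4; E[Race] = -7.2. Best-responding. ✓
Lab 2 (research lead behind), facing Collaborate: Publish gives 12, Patent gives -3, Withhold gives -3. Proposed Publish is best. ✓
Lab 2 (research lead even), facing Collaborate: Publish gives 10, Patent gives -1, Withhold gives 0. Proposed Publish is best. ✓
Lab 2 (research lead ahead), facing Collaborate: Publish gives 8, Patent gives 9, Withhold gives -5. Proposed Patent is best. ✓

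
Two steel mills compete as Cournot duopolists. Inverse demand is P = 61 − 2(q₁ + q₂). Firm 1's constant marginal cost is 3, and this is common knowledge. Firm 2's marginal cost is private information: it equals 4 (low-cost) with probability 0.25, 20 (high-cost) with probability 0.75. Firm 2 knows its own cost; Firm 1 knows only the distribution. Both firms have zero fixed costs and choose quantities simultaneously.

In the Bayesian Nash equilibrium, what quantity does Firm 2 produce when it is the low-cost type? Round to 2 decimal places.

Type-c best response for Firm 2: q₂(c) = (61 − c)/4 − q₁/2.
Firm 1 maximizes expected profit; its first-order condition is 61 − 4q₁ − 2E[q₂] − 3 = 0.
Substituting E[q₂] and solving: E[c₂] = 16, so q₁ = (61 − 2·3 + 16)/6 = 11.8333.
q₂(low-cost) = (61 − 4 − 2·11.8333)/4 = 8.33333.

8.33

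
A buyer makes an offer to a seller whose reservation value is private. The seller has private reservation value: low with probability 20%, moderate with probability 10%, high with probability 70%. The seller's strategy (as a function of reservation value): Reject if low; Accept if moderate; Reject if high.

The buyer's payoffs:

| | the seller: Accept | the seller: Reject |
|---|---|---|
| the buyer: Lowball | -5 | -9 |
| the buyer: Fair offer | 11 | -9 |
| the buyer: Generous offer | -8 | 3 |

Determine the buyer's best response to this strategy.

Generous offer

E[Lowball] = 0.2·(-9) + 0.1·(-5) + 0.7·(-9) = -8.6
E[Fair offer] = 0.2·(-9) + 0.1·(11) + 0.7·(-9) = -7
E[Generous offer] = 0.2·(3) + 0.1·(-8) + 0.7·(3) = 1.9
Best response: Generous offer (1.9 is the largest).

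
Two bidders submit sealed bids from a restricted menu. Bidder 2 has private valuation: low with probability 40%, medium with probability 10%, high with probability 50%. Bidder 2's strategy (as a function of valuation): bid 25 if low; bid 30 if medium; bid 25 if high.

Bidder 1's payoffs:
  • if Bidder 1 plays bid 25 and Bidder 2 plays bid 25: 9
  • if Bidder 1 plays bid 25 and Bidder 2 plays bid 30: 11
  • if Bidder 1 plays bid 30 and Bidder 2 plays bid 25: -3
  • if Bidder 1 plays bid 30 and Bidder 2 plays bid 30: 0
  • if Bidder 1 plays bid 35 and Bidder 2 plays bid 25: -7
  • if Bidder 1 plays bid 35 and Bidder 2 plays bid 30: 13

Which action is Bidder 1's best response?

bid 25

Compute Bidder 1's expected payoff for each action, taking the expectation over Bidder 2's type.
E[bid 25] = 0.4·(9) + 0.1·(11) + 0.5·(9) = 9.2
E[bid 30] = 0.4·(-3) + 0.1·(0) + 0.5·(-3) = -2.7
E[bid 35] = 0.4·(-7) + 0.1·(13) + 0.5·(-7) = -5
Best response: bid 25 (9.2 is the largest).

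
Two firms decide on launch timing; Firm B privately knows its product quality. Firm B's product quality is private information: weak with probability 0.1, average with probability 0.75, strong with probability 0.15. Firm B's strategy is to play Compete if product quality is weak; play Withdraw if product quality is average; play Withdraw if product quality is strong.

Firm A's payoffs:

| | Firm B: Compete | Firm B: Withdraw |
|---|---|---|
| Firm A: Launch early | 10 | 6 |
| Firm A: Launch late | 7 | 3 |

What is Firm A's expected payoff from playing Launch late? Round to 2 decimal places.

3.40

Take the expectation over Firm B's product quality, weighting each type's action by its prior probability.
E[Launch late] = 0.1·7 + 0.75·3 + 0.15·3 = 0.7 + 2.25 + 0.45 = 3.4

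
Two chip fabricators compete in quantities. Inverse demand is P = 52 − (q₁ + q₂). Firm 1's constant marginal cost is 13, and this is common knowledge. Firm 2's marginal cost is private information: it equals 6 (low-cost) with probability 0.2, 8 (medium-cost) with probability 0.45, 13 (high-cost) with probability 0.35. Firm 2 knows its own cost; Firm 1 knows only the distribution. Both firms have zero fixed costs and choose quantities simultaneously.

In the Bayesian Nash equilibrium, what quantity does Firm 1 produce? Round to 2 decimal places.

11.78

Firm 2 with cost c maximizes (52 − (q₁+q₂) − c)·q₂, giving q₂(c) = (52 − c − q₁)/2.
E[c₂] = 0.2·6 + 0.45·8 + 0.35·13 = 9.35
Firm 1's FOC against E[q₂] yields q₁ = (52 − 2·13 + E[c₂])/3 = (52 − 26 + 9.35)/3 = 11.7833.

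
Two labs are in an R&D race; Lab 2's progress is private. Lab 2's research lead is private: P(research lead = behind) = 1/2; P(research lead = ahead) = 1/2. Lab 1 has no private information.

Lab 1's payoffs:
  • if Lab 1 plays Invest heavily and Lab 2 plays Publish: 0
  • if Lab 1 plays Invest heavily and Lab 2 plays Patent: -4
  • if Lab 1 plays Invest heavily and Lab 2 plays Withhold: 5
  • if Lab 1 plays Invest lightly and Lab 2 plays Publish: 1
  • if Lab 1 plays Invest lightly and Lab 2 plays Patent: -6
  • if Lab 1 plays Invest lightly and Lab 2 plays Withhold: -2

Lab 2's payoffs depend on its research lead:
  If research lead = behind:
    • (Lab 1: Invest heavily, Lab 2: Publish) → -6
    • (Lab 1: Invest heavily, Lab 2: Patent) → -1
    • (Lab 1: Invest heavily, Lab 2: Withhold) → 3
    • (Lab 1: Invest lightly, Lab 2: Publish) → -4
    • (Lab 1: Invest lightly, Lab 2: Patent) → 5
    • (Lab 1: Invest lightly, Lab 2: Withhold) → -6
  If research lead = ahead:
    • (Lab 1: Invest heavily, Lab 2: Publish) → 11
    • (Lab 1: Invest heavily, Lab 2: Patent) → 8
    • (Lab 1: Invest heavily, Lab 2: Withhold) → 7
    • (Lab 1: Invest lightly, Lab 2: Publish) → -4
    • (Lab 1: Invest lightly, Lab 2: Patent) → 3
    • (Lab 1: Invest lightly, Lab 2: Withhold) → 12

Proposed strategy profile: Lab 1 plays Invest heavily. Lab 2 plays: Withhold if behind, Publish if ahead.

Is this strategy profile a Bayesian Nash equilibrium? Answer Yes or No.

Yes

A profile is a BNE iff every type of every player is best-responding given beliefs about the other side.
Lab 1 plays Invest heavily: E[Invest heavily] = 1/2·(5) + 1/2·(0) = 5/2; E[Invest lightly] = -1/2. Best-responding. ✓
Lab 2 (research lead behind), facing Invest heavily: Publish gives -6, Patent gives -1, Withhold gives 3. Proposed Withhold is best. ✓
Lab 2 (research lead ahead), facing Invest heavily: Publish gives 11, Patent gives 8, Withhold gives 7. Proposed Publish is best. ✓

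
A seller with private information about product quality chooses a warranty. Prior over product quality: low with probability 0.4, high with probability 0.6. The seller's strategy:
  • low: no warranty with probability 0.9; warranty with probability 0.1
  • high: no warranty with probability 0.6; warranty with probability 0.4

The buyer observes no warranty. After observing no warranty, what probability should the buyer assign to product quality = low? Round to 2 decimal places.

0.50

P(no warranty) = 0.4·0.9 + 0.6·0.6 = 0.72
P(low | no warranty) = (0.4·0.9) / 0.72 = 0.36 / 0.72 = 0.5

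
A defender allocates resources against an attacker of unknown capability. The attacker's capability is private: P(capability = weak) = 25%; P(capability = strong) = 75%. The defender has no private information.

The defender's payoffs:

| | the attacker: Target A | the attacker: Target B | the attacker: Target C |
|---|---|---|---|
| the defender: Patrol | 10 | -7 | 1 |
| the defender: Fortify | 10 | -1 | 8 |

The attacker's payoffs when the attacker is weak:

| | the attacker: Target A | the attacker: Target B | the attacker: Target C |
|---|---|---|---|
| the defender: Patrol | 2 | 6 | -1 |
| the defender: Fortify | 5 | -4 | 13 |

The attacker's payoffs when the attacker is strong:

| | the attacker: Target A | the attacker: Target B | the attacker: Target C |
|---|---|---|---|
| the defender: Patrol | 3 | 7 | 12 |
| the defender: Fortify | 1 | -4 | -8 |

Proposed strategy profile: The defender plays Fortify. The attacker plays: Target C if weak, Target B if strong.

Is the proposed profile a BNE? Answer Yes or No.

No

A profile is a BNE iff every type of every player is best-responding given beliefs about the other side.
The defender plays Fortify: E[Fortify] = 0.25·(8) + 0.75·(-1) = 1.25; E[Patrol] = -5. Best-responding. ✓
The attacker (capability weak), facing Fortify: Target A gives 5, Target B gives -4, Target C gives 13. Proposed Target C is best. ✓
The attacker (capability strong), facing Fortify: Target A gives 1, Target B gives -4, Target C gives -8. Proposed Target B is not best — profitable deviation exists. ✗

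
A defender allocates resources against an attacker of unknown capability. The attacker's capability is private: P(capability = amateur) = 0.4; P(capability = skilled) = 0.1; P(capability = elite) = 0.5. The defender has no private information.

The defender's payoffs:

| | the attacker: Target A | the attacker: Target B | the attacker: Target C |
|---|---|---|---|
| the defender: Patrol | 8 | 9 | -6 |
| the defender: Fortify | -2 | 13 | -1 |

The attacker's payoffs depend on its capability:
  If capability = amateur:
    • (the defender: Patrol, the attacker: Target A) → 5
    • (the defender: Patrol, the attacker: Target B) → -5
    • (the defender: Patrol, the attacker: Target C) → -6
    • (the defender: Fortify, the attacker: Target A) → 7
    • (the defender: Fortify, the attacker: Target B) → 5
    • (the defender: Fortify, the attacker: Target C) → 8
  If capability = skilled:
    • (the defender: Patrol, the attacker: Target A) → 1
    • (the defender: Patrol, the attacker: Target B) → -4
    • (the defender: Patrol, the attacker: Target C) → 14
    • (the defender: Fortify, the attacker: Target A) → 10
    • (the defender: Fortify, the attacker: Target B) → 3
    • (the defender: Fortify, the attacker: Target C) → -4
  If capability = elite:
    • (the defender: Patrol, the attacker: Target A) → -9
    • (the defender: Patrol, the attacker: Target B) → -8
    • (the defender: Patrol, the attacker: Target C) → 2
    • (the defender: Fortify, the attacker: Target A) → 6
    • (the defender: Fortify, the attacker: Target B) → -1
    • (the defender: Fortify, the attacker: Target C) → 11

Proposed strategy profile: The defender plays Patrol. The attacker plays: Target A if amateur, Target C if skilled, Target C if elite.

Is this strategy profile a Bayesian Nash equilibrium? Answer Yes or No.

Yes

The defender plays Patrol: E[Patrol] = 0.4·(8) + 0.1·(-6) + 0.5·(-6) = -0.4; E[Fortify] = -1.4. Best-responding. ✓
The attacker (capability amateur), facing Patrol: Target A gives 5, Target B gives -5, Target C gives -6. Proposed Target A is best. ✓
The attacker (capability skilled), facing Patrol: Target A gives 1, Target B gives -4, Target C gives 14. Proposed Target C is best. ✓
The attacker (capability elite), facing Patrol: Target A gives -9, Target B gives -8, Target C gives 2. Proposed Target C is best. ✓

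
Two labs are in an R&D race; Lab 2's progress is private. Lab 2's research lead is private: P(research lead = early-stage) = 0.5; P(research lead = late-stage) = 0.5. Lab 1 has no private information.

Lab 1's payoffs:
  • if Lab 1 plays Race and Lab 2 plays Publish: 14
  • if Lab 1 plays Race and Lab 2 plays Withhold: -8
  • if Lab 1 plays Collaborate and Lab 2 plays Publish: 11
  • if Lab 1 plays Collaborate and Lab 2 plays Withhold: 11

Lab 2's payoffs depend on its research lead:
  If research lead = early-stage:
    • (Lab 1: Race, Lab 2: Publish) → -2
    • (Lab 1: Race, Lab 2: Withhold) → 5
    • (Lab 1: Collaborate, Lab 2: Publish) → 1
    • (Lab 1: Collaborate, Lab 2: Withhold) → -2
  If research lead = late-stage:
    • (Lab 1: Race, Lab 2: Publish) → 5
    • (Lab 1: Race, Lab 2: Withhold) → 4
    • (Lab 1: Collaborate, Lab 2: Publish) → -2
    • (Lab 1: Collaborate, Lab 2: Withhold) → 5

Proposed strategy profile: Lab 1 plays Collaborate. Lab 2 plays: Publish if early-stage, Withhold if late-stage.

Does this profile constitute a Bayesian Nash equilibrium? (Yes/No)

Yes

Lab 1 plays Collaborate: E[Collaborate] = 0.5·(11) + 0.5·(11) = 11; E[Race] = 3. Best-responding. ✓
Lab 2 (research lead early-stage), facing Collaborate: Publish gives 1, Withhold gives -2. Proposed Publish is best. ✓
Lab 2 (research lead late-stage), facing Collaborate: Publish gives -2, Withhold gives 5. Proposed Withhold is best. ✓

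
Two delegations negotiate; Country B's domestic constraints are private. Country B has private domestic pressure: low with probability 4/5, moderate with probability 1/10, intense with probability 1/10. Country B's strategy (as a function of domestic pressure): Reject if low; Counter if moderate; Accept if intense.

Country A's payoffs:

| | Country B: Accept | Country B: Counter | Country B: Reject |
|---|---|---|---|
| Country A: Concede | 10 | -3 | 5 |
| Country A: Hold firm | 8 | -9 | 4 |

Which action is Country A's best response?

Concede

Compute Country A's expected payoff for each action, taking the expectation over Country B's type.
E[Concede] = 4/5·(5) + 1/10·(-3) + 1/10·(10) = 47/10
E[Hold firm] = 4/5·(4) + 1/10·(-9) + 1/10·(8) = 31/10
Best response: Concede (47/10 is the largest).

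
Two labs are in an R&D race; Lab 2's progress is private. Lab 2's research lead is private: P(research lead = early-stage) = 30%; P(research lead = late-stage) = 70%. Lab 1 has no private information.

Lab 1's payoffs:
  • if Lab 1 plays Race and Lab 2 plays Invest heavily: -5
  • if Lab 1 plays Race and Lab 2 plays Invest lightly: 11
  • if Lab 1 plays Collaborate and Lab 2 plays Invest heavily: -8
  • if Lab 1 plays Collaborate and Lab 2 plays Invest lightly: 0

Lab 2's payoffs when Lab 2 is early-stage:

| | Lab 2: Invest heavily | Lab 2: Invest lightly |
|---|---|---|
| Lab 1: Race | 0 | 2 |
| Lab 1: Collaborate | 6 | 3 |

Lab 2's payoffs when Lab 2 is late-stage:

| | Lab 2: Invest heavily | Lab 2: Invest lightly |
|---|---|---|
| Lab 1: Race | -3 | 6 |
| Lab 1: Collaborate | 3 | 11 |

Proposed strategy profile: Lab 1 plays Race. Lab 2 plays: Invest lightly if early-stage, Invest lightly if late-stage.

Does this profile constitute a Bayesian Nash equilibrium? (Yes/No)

Yes

Lab 1 plays Race: E[Race] = 0.3·(11) + 0.7·(11) = 11; E[Collaborate] = 0. Best-responding. ✓
Lab 2 (research lead early-stage), facing Race: Invest heavily gives 0, Invest lightly gives 2. Proposed Invest lightly is best. ✓
Lab 2 (research lead late-stage), facing Race: Invest heavily gives -3, Invest lightly gives 6. Proposed Invest lightly is best. ✓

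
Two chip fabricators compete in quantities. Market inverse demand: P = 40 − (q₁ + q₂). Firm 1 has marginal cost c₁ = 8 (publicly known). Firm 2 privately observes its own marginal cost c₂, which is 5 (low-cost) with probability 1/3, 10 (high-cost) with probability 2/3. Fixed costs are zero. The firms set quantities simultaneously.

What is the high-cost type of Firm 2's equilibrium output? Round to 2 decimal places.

9.61

Type-c best response for Firm 2: q₂(c) = (40 − c)/2 − q₁/2.
Firm 1 maximizes expected profit; its first-order condition is 40 − 2q₁ − E[q₂] − 8 = 0.
Substituting E[q₂] and solving: E[c₂] = 8.33333, so q₁ = (40 − 2·8 + 8.33333)/3 = 10.7778.
q₂(high-cost) = (40 − 10 − 10.7778)/2 = 9.61111.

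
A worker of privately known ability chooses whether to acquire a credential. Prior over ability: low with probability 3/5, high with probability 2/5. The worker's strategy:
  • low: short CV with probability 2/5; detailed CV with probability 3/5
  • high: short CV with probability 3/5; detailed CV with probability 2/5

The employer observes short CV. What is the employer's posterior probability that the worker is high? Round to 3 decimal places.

P(short CV) = (3/5)·(2/5) + (2/5)·(3/5) = 12/25
P(high | short CV) = ((2/5)·(3/5)) / (12/25) = (6/25) / (12/25) = 1/2

0.500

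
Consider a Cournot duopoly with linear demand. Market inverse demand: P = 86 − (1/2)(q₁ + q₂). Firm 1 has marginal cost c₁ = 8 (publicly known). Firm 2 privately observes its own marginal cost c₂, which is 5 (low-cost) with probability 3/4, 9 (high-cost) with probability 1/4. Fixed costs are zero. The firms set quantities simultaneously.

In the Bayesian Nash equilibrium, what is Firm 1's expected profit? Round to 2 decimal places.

Firm 2 with cost c maximizes (86 − (1/2)(q₁+q₂) − c)·q₂, giving q₂(c) = (86 − c − (1/2)q₁).
E[c₂] = 3/4·5 + 1/4·9 = 6
Firm 1's FOC against E[q₂] yields q₁ = (86 − 2·8 + E[c₂])/(3/2) = (86 − 16 + 6)/(3/2) = 50.6667.
E[P] = 86 − (1/2)·(q₁ + E[q₂]) = 33.3333; Firm 1's expected profit = (E[P] − 8)·q₁ = (33.3333 − 8)·50.6667 = 1283.56.

1283.56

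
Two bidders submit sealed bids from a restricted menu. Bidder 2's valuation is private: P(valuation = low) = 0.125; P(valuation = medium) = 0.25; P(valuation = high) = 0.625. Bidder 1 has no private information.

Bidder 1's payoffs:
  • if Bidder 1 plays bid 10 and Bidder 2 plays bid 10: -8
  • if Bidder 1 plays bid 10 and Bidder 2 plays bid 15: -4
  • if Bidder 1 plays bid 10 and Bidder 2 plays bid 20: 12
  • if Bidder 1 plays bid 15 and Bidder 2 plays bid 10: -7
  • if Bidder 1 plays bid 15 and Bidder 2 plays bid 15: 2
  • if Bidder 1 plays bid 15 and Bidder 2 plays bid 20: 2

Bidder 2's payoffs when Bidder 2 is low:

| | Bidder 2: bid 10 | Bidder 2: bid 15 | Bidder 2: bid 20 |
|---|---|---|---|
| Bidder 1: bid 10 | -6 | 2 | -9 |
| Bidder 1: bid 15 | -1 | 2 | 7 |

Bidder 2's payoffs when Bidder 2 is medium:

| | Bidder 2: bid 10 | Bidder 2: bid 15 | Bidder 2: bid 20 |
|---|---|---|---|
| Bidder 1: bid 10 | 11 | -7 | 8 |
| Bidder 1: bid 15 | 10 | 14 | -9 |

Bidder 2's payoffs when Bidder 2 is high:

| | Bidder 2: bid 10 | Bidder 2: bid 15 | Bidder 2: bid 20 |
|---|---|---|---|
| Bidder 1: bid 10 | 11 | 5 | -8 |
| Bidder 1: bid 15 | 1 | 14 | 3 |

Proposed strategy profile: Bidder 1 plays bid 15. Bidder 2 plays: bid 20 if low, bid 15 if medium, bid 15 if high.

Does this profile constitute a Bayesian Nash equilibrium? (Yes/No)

Bidder 1 plays bid 15: E[bid 15] = 0.125·(2) + 0.25·(2) + 0.625·(2) = 2; E[bid 10] = -2. Best-responding. ✓
Bidder 2 (valuation low), facing bid 15: bid 10 gives -1, bid 15 gives 2, bid 20 gives 7. Proposed bid 20 is best. ✓
Bidder 2 (valuation medium), facing bid 15: bid 10 gives 10, bid 15 gives 14, bid 20 gives -9. Proposed bid 15 is best. ✓
Bidder 2 (valuation high), facing bid 15: bid 10 gives 1, bid 15 gives 14, bid 20 gives 3. Proposed bid 15 is best. ✓

Yes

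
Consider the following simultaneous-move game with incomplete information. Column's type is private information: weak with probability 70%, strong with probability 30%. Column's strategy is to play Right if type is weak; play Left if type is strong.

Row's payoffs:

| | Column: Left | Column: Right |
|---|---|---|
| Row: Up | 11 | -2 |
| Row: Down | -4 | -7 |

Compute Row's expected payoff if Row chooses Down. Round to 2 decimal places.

Take the expectation over Column's type, weighting each type's action by its prior probability.
E[Down] = 0.7·(-7) + 0.3·(-4) = (-4.9) + (-1.2) = -6.1

-6.10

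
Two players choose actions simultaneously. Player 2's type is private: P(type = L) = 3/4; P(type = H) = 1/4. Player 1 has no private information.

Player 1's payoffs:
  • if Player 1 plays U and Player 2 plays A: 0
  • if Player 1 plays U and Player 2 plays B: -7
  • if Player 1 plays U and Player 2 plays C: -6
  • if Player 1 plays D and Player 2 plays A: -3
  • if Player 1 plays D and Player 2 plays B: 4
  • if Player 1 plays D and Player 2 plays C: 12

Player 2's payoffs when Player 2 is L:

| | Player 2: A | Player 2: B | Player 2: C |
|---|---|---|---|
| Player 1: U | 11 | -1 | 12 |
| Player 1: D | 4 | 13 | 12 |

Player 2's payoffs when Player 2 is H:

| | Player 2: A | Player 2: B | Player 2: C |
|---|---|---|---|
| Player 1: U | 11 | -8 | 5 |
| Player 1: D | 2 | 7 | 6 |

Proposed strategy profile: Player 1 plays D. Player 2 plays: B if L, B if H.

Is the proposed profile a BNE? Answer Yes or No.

Yes

A profile is a BNE iff every type of every player is best-responding given beliefs about the other side.
Player 1 plays D: E[D] = 3/4·(4) + 1/4·(4) = 4; E[U] = -7. Best-responding. ✓
Player 2 (type L), facing D: A gives 4, B gives 13, C gives 12. Proposed B is best. ✓
Player 2 (type H), facing D: A gives 2, B gives 7, C gives 6. Proposed B is best. ✓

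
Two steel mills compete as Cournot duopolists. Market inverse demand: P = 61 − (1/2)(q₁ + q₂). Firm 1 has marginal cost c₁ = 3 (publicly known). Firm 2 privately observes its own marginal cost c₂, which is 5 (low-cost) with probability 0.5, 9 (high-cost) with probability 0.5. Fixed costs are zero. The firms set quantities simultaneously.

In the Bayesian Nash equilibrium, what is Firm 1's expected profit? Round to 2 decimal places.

854.22

Firm 2 with cost c maximizes (61 − (1/2)(q₁+q₂) − c)·q₂, giving q₂(c) = (61 − c − (1/2)q₁).
E[c₂] = 0.5·5 + 0.5·9 = 7
Firm 1's FOC against E[q₂] yields q₁ = (61 − 2·3 + E[c₂])/(3/2) = (61 − 6 + 7)/(3/2) = 41.3333.
E[P] = 61 − (1/2)·(q₁ + E[q₂]) = 23.6667; Firm 1's expected profit = (E[P] − 3)·q₁ = (23.6667 − 3)·41.3333 = 854.222.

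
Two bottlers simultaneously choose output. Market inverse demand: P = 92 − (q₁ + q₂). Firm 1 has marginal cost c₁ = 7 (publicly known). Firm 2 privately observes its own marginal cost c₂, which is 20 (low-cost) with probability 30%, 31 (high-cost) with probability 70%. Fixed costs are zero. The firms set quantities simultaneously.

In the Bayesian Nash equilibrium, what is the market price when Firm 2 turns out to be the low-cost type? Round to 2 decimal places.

Each type of Firm 2 best-responds to q₁; Firm 1 best-responds to the expected q₂ over Firm 2's types.
Firm 2 with cost c maximizes (92 − (q₁+q₂) − c)·q₂, giving q₂(c) = (92 − c − q₁)/2.
E[c₂] = 0.3·20 + 0.7·31 = 27.7
Firm 1's FOC against E[q₂] yields q₁ = (92 − 2·7 + E[c₂])/3 = (92 − 14 + 27.7)/3 = 35.2333.
q₂(low-cost) = 18.3833, so P = 92 − (35.2333 + 18.3833) = 38.3833.

38.38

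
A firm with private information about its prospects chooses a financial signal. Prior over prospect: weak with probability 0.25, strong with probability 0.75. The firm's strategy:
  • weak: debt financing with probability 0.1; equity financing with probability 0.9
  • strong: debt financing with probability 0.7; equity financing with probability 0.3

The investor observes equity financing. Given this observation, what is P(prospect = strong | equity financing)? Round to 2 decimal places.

0.50

P(equity financing) = 0.25·0.9 + 0.75·0.3 = 0.45
P(strong | equity financing) = (0.75·0.3) / 0.45 = 0.225 / 0.45 = 0.5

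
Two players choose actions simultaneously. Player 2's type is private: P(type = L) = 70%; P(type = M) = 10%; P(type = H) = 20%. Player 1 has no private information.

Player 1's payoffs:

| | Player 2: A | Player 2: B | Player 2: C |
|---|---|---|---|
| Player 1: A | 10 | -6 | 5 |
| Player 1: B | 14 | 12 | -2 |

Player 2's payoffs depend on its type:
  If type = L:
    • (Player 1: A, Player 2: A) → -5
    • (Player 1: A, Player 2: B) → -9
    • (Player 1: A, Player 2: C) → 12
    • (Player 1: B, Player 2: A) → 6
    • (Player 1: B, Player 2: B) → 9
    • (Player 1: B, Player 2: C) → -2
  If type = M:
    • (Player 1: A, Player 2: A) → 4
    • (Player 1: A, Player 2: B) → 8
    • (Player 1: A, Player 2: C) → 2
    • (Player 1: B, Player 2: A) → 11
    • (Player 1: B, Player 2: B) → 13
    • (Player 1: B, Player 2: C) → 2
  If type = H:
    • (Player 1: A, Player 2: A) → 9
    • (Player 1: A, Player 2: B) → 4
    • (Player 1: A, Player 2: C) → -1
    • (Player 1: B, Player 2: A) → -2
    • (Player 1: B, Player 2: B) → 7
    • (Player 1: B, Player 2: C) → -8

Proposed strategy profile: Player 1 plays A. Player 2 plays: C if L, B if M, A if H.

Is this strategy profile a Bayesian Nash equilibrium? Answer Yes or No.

Yes

Player 1 plays A: E[A] = 0.7·(5) + 0.1·(-6) + 0.2·(10) = 4.9; E[B] = 2.6. Best-responding. ✓
Player 2 (type L), facing A: A gives -5, B gives -9, C gives 12. Proposed C is best. ✓
Player 2 (type M), facing A: A gives 4, B gives 8, C gives 2. Proposed B is best. ✓
Player 2 (type H), facing A: A gives 9, B gives 4, C gives -1. Proposed A is best. ✓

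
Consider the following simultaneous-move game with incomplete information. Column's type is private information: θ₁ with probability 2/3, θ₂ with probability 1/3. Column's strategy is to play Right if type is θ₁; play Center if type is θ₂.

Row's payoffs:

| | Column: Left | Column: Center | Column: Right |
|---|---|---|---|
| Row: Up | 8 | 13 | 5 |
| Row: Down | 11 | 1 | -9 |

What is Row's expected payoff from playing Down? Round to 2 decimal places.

Take the expectation over Column's type, weighting each type's action by its prior probability.
E[Down] = 2/3·(-9) + 1/3·1 = (-6) + 1/3 = -17/3

-5.67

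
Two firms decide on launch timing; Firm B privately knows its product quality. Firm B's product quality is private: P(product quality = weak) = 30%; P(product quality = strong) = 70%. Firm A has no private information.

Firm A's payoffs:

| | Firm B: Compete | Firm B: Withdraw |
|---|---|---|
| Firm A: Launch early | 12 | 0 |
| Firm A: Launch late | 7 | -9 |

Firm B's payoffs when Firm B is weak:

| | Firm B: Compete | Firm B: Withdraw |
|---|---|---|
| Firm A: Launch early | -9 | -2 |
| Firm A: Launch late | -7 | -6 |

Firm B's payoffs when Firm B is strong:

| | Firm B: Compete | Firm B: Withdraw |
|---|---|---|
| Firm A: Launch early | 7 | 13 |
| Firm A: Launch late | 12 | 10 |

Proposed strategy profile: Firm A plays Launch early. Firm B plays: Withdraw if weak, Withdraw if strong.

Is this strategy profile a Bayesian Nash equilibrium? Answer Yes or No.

Yes

A profile is a BNE iff every type of every player is best-responding given beliefs about the other side.
Firm A plays Launch early: E[Launch early] = 0.3·(0) + 0.7·(0) = 0; E[Launch late] = -9. Best-responding. ✓
Firm B (product quality weak), facing Launch early: Compete gives -9, Withdraw gives -2. Proposed Withdraw is best. ✓
Firm B (product quality strong), facing Launch early: Compete gives 7, Withdraw gives 13. Proposed Withdraw is best. ✓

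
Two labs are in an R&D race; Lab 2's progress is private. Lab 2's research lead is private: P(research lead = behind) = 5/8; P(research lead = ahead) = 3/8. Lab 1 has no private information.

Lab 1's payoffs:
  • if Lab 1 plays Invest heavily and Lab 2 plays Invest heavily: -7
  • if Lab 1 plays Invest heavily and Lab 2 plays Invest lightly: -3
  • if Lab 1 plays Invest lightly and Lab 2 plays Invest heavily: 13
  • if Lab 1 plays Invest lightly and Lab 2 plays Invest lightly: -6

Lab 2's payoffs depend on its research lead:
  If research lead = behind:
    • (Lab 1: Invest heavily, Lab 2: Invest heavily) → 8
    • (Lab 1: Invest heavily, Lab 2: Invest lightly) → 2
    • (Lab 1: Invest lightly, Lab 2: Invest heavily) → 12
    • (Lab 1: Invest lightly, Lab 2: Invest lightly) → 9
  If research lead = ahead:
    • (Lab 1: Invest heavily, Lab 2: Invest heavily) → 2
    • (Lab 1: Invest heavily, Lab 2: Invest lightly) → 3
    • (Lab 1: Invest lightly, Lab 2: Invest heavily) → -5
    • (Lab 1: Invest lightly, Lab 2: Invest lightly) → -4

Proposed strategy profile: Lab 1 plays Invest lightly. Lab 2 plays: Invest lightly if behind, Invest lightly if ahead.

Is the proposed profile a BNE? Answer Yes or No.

Lab 1 plays Invest lightly: E[Invest lightly] = 5/8·(-6) + 3/8·(-6) = -6; E[Invest heavily] = -3. Not best-responding. ✗
Lab 2 (research lead behind), facing Invest lightly: Invest heavily gives 12, Invest lightly gives 9. Proposed Invest lightly is not best — profitable deviation exists. ✗
Lab 2 (research lead ahead), facing Invest lightly: Invest heavily gives -5, Invest lightly gives -4. Proposed Invest lightly is best. ✓

No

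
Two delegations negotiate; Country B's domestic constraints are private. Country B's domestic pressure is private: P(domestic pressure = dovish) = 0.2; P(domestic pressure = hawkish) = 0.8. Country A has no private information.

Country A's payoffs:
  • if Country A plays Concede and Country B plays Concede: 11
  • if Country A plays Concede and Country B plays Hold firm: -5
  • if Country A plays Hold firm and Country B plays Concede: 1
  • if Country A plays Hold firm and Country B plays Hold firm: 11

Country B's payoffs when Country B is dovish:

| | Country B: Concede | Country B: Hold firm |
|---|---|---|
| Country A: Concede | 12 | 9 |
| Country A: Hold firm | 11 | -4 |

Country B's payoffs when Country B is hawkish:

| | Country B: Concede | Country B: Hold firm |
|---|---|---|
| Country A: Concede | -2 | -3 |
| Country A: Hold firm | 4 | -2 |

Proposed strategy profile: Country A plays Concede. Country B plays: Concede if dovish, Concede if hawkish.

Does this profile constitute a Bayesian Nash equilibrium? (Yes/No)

Yes

Country A plays Concede: E[Concede] = 0.2·(11) + 0.8·(11) = 11; E[Hold firm] = 1. Best-responding. ✓
Country B (domestic pressure dovish), facing Concede: Concede gives 12, Hold firm gives 9. Proposed Concede is best. ✓
Country B (domestic pressure hawkish), facing Concede: Concede gives -2, Hold firm gives -3. Proposed Concede is best. ✓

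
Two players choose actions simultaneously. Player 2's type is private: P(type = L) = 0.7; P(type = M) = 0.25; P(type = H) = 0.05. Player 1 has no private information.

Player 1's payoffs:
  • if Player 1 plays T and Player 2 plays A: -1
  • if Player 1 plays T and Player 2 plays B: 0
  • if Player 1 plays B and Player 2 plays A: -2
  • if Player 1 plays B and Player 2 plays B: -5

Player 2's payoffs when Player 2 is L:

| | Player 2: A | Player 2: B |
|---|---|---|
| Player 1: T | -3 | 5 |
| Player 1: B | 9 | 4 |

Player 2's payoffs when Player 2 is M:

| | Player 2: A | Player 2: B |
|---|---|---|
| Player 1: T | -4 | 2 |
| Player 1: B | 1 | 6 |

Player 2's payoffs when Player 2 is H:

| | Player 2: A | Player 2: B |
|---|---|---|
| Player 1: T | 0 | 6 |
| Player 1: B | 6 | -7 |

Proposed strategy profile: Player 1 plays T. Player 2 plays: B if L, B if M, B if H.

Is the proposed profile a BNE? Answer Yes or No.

Player 1 plays T: E[T] = 0.7·(0) + 0.25·(0) + 0.05·(0) = 0; E[B] = -5. Best-responding. ✓
Player 2 (type L), facing T: A gives -3, B gives 5. Proposed B is best. ✓
Player 2 (type M), facing T: A gives -4, B gives 2. Proposed B is best. ✓
Player 2 (type H), facing T: A gives 0, B gives 6. Proposed B is best. ✓

Yes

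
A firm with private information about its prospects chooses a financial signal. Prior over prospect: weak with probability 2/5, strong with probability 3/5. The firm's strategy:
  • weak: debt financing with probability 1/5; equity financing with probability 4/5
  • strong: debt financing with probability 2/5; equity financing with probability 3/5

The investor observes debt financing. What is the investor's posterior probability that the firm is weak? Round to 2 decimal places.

0.25

Apply Bayes' rule using the sender's strategy as the likelihood.
P(debt financing) = (2/5)·(1/5) + (3/5)·(2/5) = 8/25
P(weak | debt financing) = ((2/5)·(1/5)) / (8/25) = (2/25) / (8/25) = 1/4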